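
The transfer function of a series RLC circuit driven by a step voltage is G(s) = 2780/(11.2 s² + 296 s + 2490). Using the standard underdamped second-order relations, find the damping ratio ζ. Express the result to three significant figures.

ζ ≈ 0.886

Dividing through by 11.2: denominator becomes s² + 26.43 s + 222.3.
So ω_n = √222.3 = 14.9 rad/s and ζ = 26.43/(2·14.9) = 0.886.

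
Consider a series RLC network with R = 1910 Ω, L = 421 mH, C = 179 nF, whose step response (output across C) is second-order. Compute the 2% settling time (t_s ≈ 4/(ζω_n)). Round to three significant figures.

For a series RLC circuit (capacitor voltage as output), ω_n = 1/√(LC) = 1/√(421 mH · 179 nF) = 3640 rad/s.
ζ = (R/2)·√(C/L) = (1910/2)·√(179 nF/421 mH) = 0.623.
t_s ≈ 4/(ζω_n) = 0.00176 s.

t_s ≈ 0.00176 s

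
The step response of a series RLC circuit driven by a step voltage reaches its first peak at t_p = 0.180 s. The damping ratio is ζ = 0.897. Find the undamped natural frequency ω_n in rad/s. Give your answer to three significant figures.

ω_n ≈ 39.5 rad/s

Peak time t_p = π/ω_d, so ω_d = π/t_p = π/0.180 = 17.5 rad/s.
ω_n = ω_d/√(1−ζ²) = 17.5/√0.195 = 39.5 rad/s.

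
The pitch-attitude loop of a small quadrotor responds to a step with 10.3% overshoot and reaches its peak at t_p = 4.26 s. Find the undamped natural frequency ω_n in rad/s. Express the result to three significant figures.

ω_n ≈ 0.910 rad/s

From the overshoot, ζ = −ln(OS)/√(π²+ln²(OS)) = 0.586.
t_p = π/ω_d ⇒ ω_d = 0.737 rad/s; then ω_n = ω_d/√(1−ζ²) = 0.910 rad/s.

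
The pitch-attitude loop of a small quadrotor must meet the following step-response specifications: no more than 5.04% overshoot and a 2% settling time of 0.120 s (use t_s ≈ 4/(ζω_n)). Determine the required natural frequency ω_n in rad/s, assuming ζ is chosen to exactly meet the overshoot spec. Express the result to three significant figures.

ω_n ≈ 48.4 rad/s

From %OS = 100·exp(−πζ/√(1−ζ²)), invert to get ζ = −ln(OS)/√(π² + ln²(OS)) with OS = 0.0504.
−ln 0.0504 = 2.988, so ζ = 2.988/√(π² + 8.927) = 0.689.
From t_s ≈ 4/(ζω_n): ω_n = 4/(ζ·t_s) = 4/(0.689·0.120) = 48.4 rad/s.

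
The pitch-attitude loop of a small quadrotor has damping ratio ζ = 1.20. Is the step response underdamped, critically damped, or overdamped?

overdamped

Since ζ = 1.20 > 1, the system is overdamped.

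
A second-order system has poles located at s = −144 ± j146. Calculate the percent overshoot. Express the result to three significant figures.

With σ = 144, ω_d = 146: ω_n = √(σ²+ω_d²) = 205 rad/s, ζ = σ/ω_n = 0.702.
Overshoot: exp(−π·0.702/√(1−0.702²)) = 0.0451, i.e. 4.51%.

%OS ≈ 4.51%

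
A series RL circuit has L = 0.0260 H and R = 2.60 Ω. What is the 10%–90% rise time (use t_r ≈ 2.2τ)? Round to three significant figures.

t_r ≈ 0.0220 s

τ = L/R = 0.0260/2.60 = 0.0100 s.
t_r ≈ 2.2τ = 0.0220 s.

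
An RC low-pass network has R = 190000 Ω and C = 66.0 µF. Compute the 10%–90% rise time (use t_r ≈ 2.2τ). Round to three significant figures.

t_r ≈ 27.6 s

τ = RC = 190000 × 66.0 µF = 12.5 s.
t_r ≈ 2.2τ = 27.6 s.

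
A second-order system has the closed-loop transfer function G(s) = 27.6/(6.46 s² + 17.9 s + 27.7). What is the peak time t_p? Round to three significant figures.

Dividing through by 6.46: denominator becomes s² + 2.771 s + 4.288.
So ω_n = √4.288 = 2.07 rad/s and ζ = 2.771/(2·2.07) = 0.669.
ω_d = 2.07·√(1 − 0.669²) = 1.54 rad/s. t_p = π/ω_d = 2.04 s.

t_p ≈ 2.04 s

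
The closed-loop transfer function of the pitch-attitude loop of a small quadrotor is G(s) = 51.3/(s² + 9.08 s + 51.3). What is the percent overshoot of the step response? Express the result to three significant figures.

%OS ≈ 7.62%

ω_n = √51.3 = 7.16 rad/s; ζ = 9.08/(2·7.16) = 0.634.
%OS = 100 e^{−πζ/√(1−ζ²)} with ζ = 0.634 gives 7.62%.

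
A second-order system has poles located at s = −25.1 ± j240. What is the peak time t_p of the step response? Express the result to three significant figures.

t_p = π/ω_d with ω_d = 240 (the imaginary part), so t_p = 0.0131 s.

t_p ≈ 0.0131 s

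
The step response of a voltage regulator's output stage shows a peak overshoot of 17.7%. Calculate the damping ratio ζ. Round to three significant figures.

ζ = −ln(OS)/√(π² + (ln OS)²). With OS = 0.177, ln OS = −1.732 and ζ = 1.732/3.587 = 0.483.

ζ ≈ 0.483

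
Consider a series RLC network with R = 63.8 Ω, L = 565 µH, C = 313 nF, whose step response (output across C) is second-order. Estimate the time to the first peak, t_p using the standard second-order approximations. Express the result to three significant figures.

For a series RLC circuit (capacitor voltage as output), ω_n = 1/√(LC) = 1/√(565 µH · 313 nF) = 75200 rad/s.
ζ = (R/2)·√(C/L) = (63.8/2)·√(313 nF/565 µH) = 0.751.
ω_d = ω_n√(1−ζ²) = 49700 rad/s. t_p = π/ω_d = 0.0000633 s.

t_p ≈ 0.0000633 s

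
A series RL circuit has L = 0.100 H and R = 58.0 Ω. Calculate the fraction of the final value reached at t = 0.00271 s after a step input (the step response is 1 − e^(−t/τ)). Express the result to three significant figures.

y/y_∞ ≈ 0.792

τ = L/R = 0.100/58.0 = 0.00172 s.
y(t)/y_∞ = 1 − e^(−t/τ) = 1 − e^(−0.00271/0.00172) = 1 − e^(−1.57) = 0.792.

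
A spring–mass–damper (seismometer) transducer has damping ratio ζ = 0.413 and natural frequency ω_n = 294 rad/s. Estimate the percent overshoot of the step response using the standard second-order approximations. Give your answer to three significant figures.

%OS ≈ 24.1%

For an underdamped second-order system, %OS = 100·exp(−πζ/√(1−ζ²)).
πζ/√(1−ζ²) = π·0.413/√(1−0.171) = 1.425, so %OS = 100·e^(−1.425) = 24.1%.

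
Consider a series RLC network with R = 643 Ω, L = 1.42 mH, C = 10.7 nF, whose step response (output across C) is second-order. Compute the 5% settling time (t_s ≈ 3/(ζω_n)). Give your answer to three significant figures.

For a series RLC circuit (capacitor voltage as output), ω_n = 1/√(LC) = 1/√(1.42 mH · 10.7 nF) = 257000 rad/s.
ζ = (R/2)·√(C/L) = (643/2)·√(10.7 nF/1.42 mH) = 0.883.
t_s ≈ 3/(ζω_n) = 0.0000133 s.

t_s ≈ 0.0000133 s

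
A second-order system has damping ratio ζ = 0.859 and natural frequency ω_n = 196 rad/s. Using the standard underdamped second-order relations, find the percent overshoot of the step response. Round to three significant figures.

%OS ≈ 0.514%

For an underdamped second-order system, %OS = 100·exp(−πζ/√(1−ζ²)).
πζ/√(1−ζ²) = π·0.859/√(1−0.738) = 5.271, so %OS = 100·e^(−5.271) = 0.514%.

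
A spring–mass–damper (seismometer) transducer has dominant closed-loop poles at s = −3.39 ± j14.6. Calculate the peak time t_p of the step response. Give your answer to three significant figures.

t_p ≈ 0.215 s

t_p = π/ω_d with ω_d = 14.6 (the imaginary part), so t_p = 0.215 s.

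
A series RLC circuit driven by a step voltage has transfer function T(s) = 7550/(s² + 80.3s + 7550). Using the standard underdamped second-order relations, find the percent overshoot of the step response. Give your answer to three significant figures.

%OS ≈ 19.5%

Comparing the denominator to s² + 2ζω_n s + ω_n²: ω_n = √7550 = 86.9 rad/s, and 2ζω_n = 80.3 so ζ = 80.3/(2·86.9) = 0.462.
%OS = 100·exp(−πζ/√(1−ζ²)) = 19.5%.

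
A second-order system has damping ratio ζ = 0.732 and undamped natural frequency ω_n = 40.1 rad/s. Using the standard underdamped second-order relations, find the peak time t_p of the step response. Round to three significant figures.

t_p ≈ 0.115 s

The damped frequency is ω_d = ω_n√(1−ζ²) = 40.1·√(1−0.536) = 27.3 rad/s.
Peak time t_p = π/ω_d = π/27.3 = 0.115 s.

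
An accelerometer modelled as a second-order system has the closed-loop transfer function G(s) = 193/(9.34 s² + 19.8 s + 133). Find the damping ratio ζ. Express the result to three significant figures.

ζ ≈ 0.281

Dividing through by 9.34: denominator becomes s² + 2.120 s + 14.24.
So ω_n = √14.24 = 3.77 rad/s and ζ = 2.120/(2·3.77) = 0.281.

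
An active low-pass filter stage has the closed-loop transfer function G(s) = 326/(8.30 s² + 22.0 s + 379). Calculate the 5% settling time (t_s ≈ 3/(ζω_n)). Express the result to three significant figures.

t_s ≈ 2.26 s

Dividing through by 8.30: denominator becomes s² + 2.651 s + 45.66.
So ω_n = √45.66 = 6.76 rad/s and ζ = 2.651/(2·6.76) = 0.196.
t_s ≈ 3/(ζω_n) = 2.26 s.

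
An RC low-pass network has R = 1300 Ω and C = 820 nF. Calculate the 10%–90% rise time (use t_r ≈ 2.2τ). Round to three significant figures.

t_r ≈ 0.00235 s

τ = RC = 1300 × 820 nF = 0.00107 s.
t_r ≈ 2.2τ = 0.00235 s.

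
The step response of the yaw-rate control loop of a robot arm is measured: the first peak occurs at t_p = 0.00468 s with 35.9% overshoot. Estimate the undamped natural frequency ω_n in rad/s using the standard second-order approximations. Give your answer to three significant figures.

ω_n ≈ 706 rad/s

ζ from %OS: ζ = |ln 0.359|/√(π²+ln²0.359) = 0.310.
t_p = π/ω_d ⇒ ω_d = 671 rad/s; then ω_n = ω_d/√(1−ζ²) = 706 rad/s.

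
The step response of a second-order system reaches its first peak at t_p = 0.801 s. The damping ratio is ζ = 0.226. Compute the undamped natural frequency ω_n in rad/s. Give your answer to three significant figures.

ω_n ≈ 4.03 rad/s

Peak time t_p = π/ω_d, so ω_d = π/t_p = π/0.801 = 3.92 rad/s.
ω_n = ω_d/√(1−ζ²) = 3.92/√0.949 = 4.03 rad/s.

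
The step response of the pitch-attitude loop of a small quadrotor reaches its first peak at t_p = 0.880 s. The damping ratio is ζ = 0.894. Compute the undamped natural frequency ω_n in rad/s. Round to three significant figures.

ω_n ≈ 7.97 rad/s

Peak time t_p = π/ω_d, so ω_d = π/t_p = π/0.880 = 3.57 rad/s.
ω_n = ω_d/√(1−ζ²) = 3.57/√0.201 = 7.97 rad/s.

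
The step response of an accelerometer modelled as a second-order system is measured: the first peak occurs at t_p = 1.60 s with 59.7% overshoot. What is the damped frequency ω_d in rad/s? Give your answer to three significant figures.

ω_d ≈ 1.96 rad/s

t_p = π/ω_d, so ω_d = π/1.60 = 1.96 rad/s.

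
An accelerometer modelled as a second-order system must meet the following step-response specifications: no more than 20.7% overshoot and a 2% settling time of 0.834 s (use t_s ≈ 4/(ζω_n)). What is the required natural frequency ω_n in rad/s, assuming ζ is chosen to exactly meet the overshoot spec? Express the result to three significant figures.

From %OS = 100·exp(−πζ/√(1−ζ²)), invert to get ζ = −ln(OS)/√(π² + ln²(OS)) with OS = 0.207.
−ln 0.207 = 1.575, so ζ = 1.575/√(π² + 2.481) = 0.448.
From t_s ≈ 4/(ζω_n): ω_n = 4/(ζ·t_s) = 4/(0.448·0.834) = 10.7 rad/s.

ω_n ≈ 10.7 rad/s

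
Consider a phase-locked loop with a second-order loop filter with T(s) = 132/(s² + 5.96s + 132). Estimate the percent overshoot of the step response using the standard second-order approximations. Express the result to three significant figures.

Comparing the denominator to s² + 2ζω_n s + ω_n²: ω_n = √132 = 11.5 rad/s, and 2ζω_n = 5.96 so ζ = 5.96/(2·11.5) = 0.259.
%OS = 100 e^{−πζ/√(1−ζ²)} with ζ = 0.259 gives 43.0%.

%OS ≈ 43.0%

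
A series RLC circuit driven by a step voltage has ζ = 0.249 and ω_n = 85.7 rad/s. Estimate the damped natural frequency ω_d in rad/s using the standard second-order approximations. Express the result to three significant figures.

ω_d = ω_n√(1−ζ²) = 85.7·√0.938 = 83.0 rad/s.

ω_d ≈ 83.0 rad/s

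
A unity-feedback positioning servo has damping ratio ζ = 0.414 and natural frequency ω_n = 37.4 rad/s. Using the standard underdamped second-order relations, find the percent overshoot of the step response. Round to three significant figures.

For an underdamped second-order system, %OS = 100·exp(−πζ/√(1−ζ²)).
πζ/√(1−ζ²) = π·0.414/√(1−0.171) = 1.429, so %OS = 100·e^(−1.429) = 24.0%.

%OS ≈ 24.0%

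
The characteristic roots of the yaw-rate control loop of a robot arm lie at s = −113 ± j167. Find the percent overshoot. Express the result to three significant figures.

%OS ≈ 11.9%

|pole| = ω_n = √(113² + 167²) = 202 rad/s; ζ = cos θ = σ/ω_n = 0.560.
Overshoot: exp(−π·0.560/√(1−0.560²)) = 0.119, i.e. 11.9%.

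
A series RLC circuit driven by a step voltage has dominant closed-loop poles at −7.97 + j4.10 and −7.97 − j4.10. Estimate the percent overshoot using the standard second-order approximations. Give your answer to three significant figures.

|pole| = ω_n = √(7.97² + 4.10²) = 8.96 rad/s; ζ = cos θ = σ/ω_n = 0.889.
%OS = 100·exp(−πζ/√(1−ζ²)) = 0.223%.

%OS ≈ 0.223%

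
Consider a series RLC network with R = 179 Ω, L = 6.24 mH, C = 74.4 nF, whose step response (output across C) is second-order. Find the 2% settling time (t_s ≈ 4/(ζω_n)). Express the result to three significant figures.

t_s ≈ 0.000279 s

For a series RLC circuit (capacitor voltage as output), ω_n = 1/√(LC) = 1/√(6.24 mH · 74.4 nF) = 46400 rad/s.
ζ = (R/2)·√(C/L) = (179/2)·√(74.4 nF/6.24 mH) = 0.309.
t_s ≈ 4/(ζω_n) = 0.000279 s.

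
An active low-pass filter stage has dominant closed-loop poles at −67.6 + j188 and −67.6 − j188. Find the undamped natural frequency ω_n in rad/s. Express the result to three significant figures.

|pole| = ω_n = √(67.6² + 188²) = 200 rad/s; ζ = cos θ = σ/ω_n = 0.338.

ω_n ≈ 200 rad/s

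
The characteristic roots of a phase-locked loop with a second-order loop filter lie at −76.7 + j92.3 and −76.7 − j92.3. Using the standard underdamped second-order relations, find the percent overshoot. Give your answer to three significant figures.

%OS ≈ 7.35%

The poles are at −σ ± jω_d with σ = 76.7 and ω_d = 92.3, so ω_n = √(σ²+ω_d²) = 120 rad/s and ζ = σ/ω_n = 0.639.
%OS = 100·exp(−πζ/√(1−ζ²)) = 7.35%.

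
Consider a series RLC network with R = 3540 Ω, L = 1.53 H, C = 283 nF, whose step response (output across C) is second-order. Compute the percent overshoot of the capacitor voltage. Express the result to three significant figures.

%OS ≈ 2.50%

For a series RLC circuit (capacitor voltage as output), ω_n = 1/√(LC) = 1/√(1.53 H · 283 nF) = 1520 rad/s.
ζ = (R/2)·√(C/L) = (3540/2)·√(283 nF/1.53 H) = 0.761.
%OS = 100·exp(−πζ/√(1−ζ²)) = 2.50%.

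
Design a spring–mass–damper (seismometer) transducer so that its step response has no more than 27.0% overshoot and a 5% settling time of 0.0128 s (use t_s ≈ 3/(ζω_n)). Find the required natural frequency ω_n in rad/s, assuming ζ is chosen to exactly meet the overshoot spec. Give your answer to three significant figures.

Inverting the overshoot relation: ζ = |ln 0.270|/√(π² + ln²0.270) = 0.385.
Then ω_n = 3/(ζ t_s) = 3/(0.385 × 0.0128) = 609 rad/s.

ω_n ≈ 609 rad/s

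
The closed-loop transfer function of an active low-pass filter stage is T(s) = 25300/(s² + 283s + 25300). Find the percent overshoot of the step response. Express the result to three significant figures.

%OS ≈ 0.220%

Comparing the denominator to s² + 2ζω_n s + ω_n²: ω_n = √25300 = 159 rad/s, and 2ζω_n = 283 so ζ = 283/(2·159) = 0.890.
%OS = 100·exp(−πζ/√(1−ζ²)) = 0.220%.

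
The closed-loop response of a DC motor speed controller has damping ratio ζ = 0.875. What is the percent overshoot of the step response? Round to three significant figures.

%OS ≈ 0.342%

For an underdamped second-order system, %OS = 100·exp(−πζ/√(1−ζ²)).
πζ/√(1−ζ²) = π·0.875/√(1−0.766) = 5.678, so %OS = 100·e^(−5.678) = 0.342%.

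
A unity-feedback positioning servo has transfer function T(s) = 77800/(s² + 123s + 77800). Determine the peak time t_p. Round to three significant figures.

t_p ≈ 0.0115 s

ω_n = √77800 = 279 rad/s; ζ = 123/(2·279) = 0.220.
ω_d = 279·√(1 − 0.220²) = 272 rad/s. Then t_p = π/ω_d = 0.0115 s.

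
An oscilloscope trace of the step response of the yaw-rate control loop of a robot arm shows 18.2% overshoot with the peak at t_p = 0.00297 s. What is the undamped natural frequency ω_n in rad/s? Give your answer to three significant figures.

ω_n ≈ 1200 rad/s

ζ from %OS: ζ = |ln 0.182|/√(π²+ln²0.182) = 0.477.
t_p = π/ω_d ⇒ ω_d = 1060 rad/s; then ω_n = ω_d/√(1−ζ²) = 1200 rad/s.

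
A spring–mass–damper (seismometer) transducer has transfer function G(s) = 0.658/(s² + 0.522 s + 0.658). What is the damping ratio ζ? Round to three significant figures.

ζ ≈ 0.322

ω_n = √0.658 = 0.811 rad/s; ζ = 0.522/(2·0.811) = 0.322.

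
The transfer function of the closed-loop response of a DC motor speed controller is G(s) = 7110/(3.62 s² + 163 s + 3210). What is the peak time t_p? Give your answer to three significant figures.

Dividing through by 3.62: denominator becomes s² + 45.03 s + 886.7.
So ω_n = √886.7 = 29.8 rad/s and ζ = 45.03/(2·29.8) = 0.756.
ω_d = ω_n√(1−ζ²) = 19.5 rad/s. t_p = π/ω_d = 0.161 s.

t_p ≈ 0.161 s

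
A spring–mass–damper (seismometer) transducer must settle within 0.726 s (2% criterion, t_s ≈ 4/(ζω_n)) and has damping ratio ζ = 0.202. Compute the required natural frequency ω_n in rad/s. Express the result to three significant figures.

ω_n ≈ 27.3 rad/s

Rearranging t_s ≈ 4/(ζω_n) gives ω_n = 4/(ζ·t_s) = 4/(0.202 × 0.726) = 27.3 rad/s.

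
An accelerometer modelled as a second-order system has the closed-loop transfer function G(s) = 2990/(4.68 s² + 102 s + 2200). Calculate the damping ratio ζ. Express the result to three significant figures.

ζ ≈ 0.503

Dividing through by 4.68: denominator becomes s² + 21.79 s + 470.1.
So ω_n = √470.1 = 21.7 rad/s and ζ = 21.79/(2·21.7) = 0.503.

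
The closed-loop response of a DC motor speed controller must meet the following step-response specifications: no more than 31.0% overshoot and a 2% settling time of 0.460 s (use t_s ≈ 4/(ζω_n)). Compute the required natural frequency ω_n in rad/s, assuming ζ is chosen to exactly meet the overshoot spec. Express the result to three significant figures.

ω_n ≈ 24.9 rad/s

From %OS = 100·exp(−πζ/√(1−ζ²)), invert to get ζ = −ln(OS)/√(π² + ln²(OS)) with OS = 0.310.
−ln 0.310 = 1.171, so ζ = 1.171/√(π² + 1.372) = 0.349.
Then ω_n = 4/(ζ t_s) = 4/(0.349 × 0.460) = 24.9 rad/s.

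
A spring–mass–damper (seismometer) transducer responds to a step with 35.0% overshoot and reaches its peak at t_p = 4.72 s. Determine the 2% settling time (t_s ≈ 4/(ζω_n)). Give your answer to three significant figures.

From the overshoot, ζ = −ln(OS)/√(π²+ln²(OS)) = 0.317.
t_p = π/ω_d ⇒ ω_d = 0.666 rad/s; then ω_n = ω_d/√(1−ζ²) = 0.702 rad/s.
t_s ≈ 4/(ζω_n) = 4/(0.317·0.702) = 18.0 s.

t_s ≈ 18.0 s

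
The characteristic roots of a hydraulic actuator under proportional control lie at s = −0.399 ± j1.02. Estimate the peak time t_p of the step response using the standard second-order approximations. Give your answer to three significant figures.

t_p = π/ω_d with ω_d = 1.02 (the imaginary part), so t_p = 3.08 s.

t_p ≈ 3.08 s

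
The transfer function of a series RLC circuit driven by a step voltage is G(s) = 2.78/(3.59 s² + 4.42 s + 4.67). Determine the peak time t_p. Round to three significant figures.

Dividing through by 3.59: denominator becomes s² + 1.231 s + 1.301.
So ω_n = √1.301 = 1.14 rad/s and ζ = 1.231/(2·1.14) = 0.540.
The damped frequency ω_d = ω_n√(1−ζ²) = 0.960 rad/s. t_p = π/ω_d = 3.27 s.

t_p ≈ 3.27 s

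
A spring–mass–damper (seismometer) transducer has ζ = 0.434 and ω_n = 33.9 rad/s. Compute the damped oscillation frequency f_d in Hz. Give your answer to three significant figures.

ω_d = ω_n√(1−ζ²) = 33.9·√0.812 = 30.5 rad/s.
f_d = ω_d/(2π) = 4.86 Hz.

f_d ≈ 4.86 Hz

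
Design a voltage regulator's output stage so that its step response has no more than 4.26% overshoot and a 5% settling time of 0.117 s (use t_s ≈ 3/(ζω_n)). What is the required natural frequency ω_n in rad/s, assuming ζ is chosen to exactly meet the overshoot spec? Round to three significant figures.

ζ = −ln(OS)/√(π² + (ln OS)²). With OS = 0.0426, ln OS = −3.156 and ζ = 3.156/4.453 = 0.709.
From t_s ≈ 3/(ζω_n): ω_n = 3/(ζ·t_s) = 3/(0.709·0.117) = 36.2 rad/s.

ω_n ≈ 36.2 rad/s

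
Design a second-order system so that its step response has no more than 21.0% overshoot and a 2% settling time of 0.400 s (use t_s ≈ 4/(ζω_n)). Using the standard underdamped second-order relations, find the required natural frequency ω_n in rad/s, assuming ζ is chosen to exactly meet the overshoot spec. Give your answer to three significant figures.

Inverting the overshoot relation: ζ = |ln 0.210|/√(π² + ln²0.210) = 0.445.
Then ω_n = 4/(ζ t_s) = 4/(0.445 × 0.400) = 22.5 rad/s.

ω_n ≈ 22.5 rad/s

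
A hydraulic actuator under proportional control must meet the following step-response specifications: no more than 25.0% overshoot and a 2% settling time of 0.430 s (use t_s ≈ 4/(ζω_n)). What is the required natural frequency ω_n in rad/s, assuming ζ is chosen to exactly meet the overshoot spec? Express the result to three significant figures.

From %OS = 100·exp(−πζ/√(1−ζ²)), invert to get ζ = −ln(OS)/√(π² + ln²(OS)) with OS = 0.250.
−ln 0.250 = 1.386, so ζ = 1.386/√(π² + 1.922) = 0.404.
From t_s ≈ 4/(ζω_n): ω_n = 4/(ζ·t_s) = 4/(0.404·0.430) = 23.0 rad/s.

ω_n ≈ 23.0 rad/s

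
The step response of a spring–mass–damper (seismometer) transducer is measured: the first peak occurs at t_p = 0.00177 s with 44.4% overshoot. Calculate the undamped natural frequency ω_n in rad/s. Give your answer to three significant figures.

From the overshoot, ζ = −ln(OS)/√(π²+ln²(OS)) = 0.250.
t_p = π/ω_d ⇒ ω_d = 1770 rad/s; then ω_n = ω_d/√(1−ζ²) = 1830 rad/s.

ω_n ≈ 1830 rad/s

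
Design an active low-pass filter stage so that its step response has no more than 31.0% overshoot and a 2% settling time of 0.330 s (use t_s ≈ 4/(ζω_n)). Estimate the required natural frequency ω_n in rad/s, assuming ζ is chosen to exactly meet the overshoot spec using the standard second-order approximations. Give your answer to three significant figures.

From %OS = 100·exp(−πζ/√(1−ζ²)), invert to get ζ = −ln(OS)/√(π² + ln²(OS)) with OS = 0.310.
−ln 0.310 = 1.171, so ζ = 1.171/√(π² + 1.372) = 0.349.
From t_s ≈ 4/(ζω_n): ω_n = 4/(ζ·t_s) = 4/(0.349·0.330) = 34.7 rad/s.

ω_n ≈ 34.7 rad/s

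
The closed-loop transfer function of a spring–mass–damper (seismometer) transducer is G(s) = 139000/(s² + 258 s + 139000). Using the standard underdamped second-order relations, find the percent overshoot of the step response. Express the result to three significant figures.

Comparing the denominator to s² + 2ζω_n s + ω_n²: ω_n = √139000 = 373 rad/s, and 2ζω_n = 258 so ζ = 258/(2·373) = 0.346.
Overshoot: exp(−π·0.346/√(1−0.346²)) = 0.314, i.e. 31.4%.

%OS ≈ 31.4%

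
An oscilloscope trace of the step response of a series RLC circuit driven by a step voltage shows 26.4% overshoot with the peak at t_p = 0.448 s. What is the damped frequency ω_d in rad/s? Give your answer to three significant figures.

ω_d ≈ 7.01 rad/s

t_p = π/ω_d, so ω_d = π/0.448 = 7.01 rad/s.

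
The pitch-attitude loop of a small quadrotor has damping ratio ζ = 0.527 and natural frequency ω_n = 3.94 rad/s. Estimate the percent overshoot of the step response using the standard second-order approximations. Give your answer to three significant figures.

For an underdamped second-order system, %OS = 100·exp(−πζ/√(1−ζ²)).
πζ/√(1−ζ²) = π·0.527/√(1−0.278) = 1.948, so %OS = 100·e^(−1.948) = 14.3%.

%OS ≈ 14.3%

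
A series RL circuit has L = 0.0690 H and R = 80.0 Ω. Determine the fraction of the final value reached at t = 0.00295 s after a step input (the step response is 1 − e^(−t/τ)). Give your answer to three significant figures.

τ = L/R = 0.0690/80.0 = 0.000863 s.
y(t)/y_∞ = 1 − e^(−t/τ) = 1 − e^(−0.00295/0.000863) = 1 − e^(−3.42) = 0.967.

y/y_∞ ≈ 0.967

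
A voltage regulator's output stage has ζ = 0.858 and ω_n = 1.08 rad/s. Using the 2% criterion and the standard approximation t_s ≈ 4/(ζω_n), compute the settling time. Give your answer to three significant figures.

t_s ≈ 4.32 s

t_s ≈ 4/(ζω_n) = 4/(0.858 × 1.08) = 4.32 s.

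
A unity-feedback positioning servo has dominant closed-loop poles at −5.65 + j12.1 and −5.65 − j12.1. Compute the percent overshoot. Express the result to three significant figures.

|pole| = ω_n = √(5.65² + 12.1²) = 13.4 rad/s; ζ = cos θ = σ/ω_n = 0.423.
Overshoot: exp(−π·0.423/√(1−0.423²)) = 0.231, i.e. 23.1%.

%OS ≈ 23.1%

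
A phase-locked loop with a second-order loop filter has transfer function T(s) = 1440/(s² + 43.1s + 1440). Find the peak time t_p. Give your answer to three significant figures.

t_p ≈ 0.101 s

Matching coefficients with s² + 2ζω_n s + ω_n² gives ω_n² = 1440 ⇒ ω_n = 37.9 rad/s, and ζ = 43.1/(2ω_n) = 0.568.
ω_d = 37.9·√(1 − 0.568²) = 31.2 rad/s. Then t_p = π/ω_d = 0.101 s.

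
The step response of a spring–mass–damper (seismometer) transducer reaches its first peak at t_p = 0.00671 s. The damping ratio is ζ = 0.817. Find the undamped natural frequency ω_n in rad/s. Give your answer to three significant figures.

ω_n ≈ 812 rad/s

Peak time t_p = π/ω_d, so ω_d = π/t_p = π/0.00671 = 468 rad/s.
ω_n = ω_d/√(1−ζ²) = 468/√0.333 = 812 rad/s.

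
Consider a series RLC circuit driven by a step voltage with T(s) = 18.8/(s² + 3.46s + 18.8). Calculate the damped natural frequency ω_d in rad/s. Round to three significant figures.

Matching coefficients with s² + 2ζω_n s + ω_n² gives ω_n² = 18.8 ⇒ ω_n = 4.34 rad/s, and ζ = 3.46/(2ω_n) = 0.399.
The damped frequency ω_d = ω_n√(1−ζ²) = 3.98 rad/s.

ω_d ≈ 3.98 rad/s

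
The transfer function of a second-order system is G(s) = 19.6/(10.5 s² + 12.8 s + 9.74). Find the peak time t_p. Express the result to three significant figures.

t_p ≈ 4.21 s

Dividing through by 10.5: denominator becomes s² + 1.219 s + 0.9276.
So ω_n = √0.9276 = 0.963 rad/s and ζ = 1.219/(2·0.963) = 0.633.
ω_d = ω_n√(1−ζ²) = 0.746 rad/s. t_p = π/ω_d = 4.21 s.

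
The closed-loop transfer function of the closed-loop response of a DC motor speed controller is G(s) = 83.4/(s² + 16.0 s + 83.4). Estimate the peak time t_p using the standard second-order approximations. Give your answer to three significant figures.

Matching coefficients with s² + 2ζω_n s + ω_n² gives ω_n² = 83.4 ⇒ ω_n = 9.13 rad/s, and ζ = 16.0/(2ω_n) = 0.876.
ω_d = ω_n√(1−ζ²) = 4.40 rad/s. Then t_p = π/ω_d = 0.713 s.

t_p ≈ 0.713 s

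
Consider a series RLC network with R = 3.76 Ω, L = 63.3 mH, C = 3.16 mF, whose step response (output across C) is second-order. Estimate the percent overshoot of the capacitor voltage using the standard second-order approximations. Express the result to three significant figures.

%OS ≈ 23.4%

For a series RLC circuit (capacitor voltage as output), ω_n = 1/√(LC) = 1/√(63.3 mH · 3.16 mF) = 70.7 rad/s.
ζ = (R/2)·√(C/L) = (3.76/2)·√(3.16 mF/63.3 mH) = 0.420.
Overshoot: exp(−π·0.420/√(1−0.420²)) = 0.234, i.e. 23.4%.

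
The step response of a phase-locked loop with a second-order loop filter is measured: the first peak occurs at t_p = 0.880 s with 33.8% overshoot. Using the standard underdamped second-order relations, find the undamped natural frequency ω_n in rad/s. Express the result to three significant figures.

ζ from %OS: ζ = |ln 0.338|/√(π²+ln²0.338) = 0.326.
From t_p = π/ω_d, ω_d = π/0.880 = 3.57 rad/s, so ω_n = ω_d/√(1−ζ²) = 3.78 rad/s.

ω_n ≈ 3.78 rad/s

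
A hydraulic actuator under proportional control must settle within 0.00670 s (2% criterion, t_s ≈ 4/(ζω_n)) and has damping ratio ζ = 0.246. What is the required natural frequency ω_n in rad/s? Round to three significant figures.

Rearranging t_s ≈ 4/(ζω_n) gives ω_n = 4/(ζ·t_s) = 4/(0.246 × 0.00670) = 2430 rad/s.

ω_n ≈ 2430 rad/s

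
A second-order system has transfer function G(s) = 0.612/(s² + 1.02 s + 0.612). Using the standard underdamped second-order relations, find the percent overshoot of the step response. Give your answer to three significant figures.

Comparing the denominator to s² + 2ζω_n s + ω_n²: ω_n = √0.612 = 0.782 rad/s, and 2ζω_n = 1.02 so ζ = 1.02/(2·0.782) = 0.652.
Overshoot: exp(−π·0.652/√(1−0.652²)) = 0.0671, i.e. 6.71%.

%OS ≈ 6.71%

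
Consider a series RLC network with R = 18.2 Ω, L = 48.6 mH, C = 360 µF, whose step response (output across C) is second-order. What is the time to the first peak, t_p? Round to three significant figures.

For a series RLC circuit (capacitor voltage as output), ω_n = 1/√(LC) = 1/√(48.6 mH · 360 µF) = 239 rad/s.
ζ = (R/2)·√(C/L) = (18.2/2)·√(360 µF/48.6 mH) = 0.783.
The damped frequency ω_d = ω_n√(1−ζ²) = 149 rad/s. t_p = π/ω_d = 0.0211 s.

t_p ≈ 0.0211 s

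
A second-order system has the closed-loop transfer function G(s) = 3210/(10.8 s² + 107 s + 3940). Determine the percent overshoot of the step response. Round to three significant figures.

Dividing through by 10.8: denominator becomes s² + 9.907 s + 364.8.
So ω_n = √364.8 = 19.1 rad/s and ζ = 9.907/(2·19.1) = 0.259.
%OS = 100·exp(−πζ/√(1−ζ²)) = 43.0%.

%OS ≈ 43.0%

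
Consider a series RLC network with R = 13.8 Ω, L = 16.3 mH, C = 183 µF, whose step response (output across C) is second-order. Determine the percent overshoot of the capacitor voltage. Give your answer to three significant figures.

%OS ≈ 3.45%

For a series RLC circuit (capacitor voltage as output), ω_n = 1/√(LC) = 1/√(16.3 mH · 183 µF) = 579 rad/s.
ζ = (R/2)·√(C/L) = (13.8/2)·√(183 µF/16.3 mH) = 0.731.
%OS = 100·exp(−πζ/√(1−ζ²)) = 3.45%.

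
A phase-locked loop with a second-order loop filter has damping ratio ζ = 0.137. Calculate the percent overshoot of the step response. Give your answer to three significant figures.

For an underdamped second-order system, %OS = 100·exp(−πζ/√(1−ζ²)).
πζ/√(1−ζ²) = π·0.137/√(1−0.0188) = 0.4345, so %OS = 100·e^(−0.4345) = 64.8%.

%OS ≈ 64.8%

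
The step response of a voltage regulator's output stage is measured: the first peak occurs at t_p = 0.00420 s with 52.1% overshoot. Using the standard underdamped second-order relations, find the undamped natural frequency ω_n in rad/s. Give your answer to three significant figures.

ζ from %OS: ζ = |ln 0.521|/√(π²+ln²0.521) = 0.203.
From t_p = π/ω_d, ω_d = π/0.00420 = 748 rad/s, so ω_n = ω_d/√(1−ζ²) = 764 rad/s.

ω_n ≈ 764 rad/s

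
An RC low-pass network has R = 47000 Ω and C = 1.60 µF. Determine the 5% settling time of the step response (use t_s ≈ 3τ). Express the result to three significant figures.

τ = RC = 47000 × 1.60 µF = 0.0752 s.
t_s ≈ 3τ = 0.226 s.

t_s ≈ 0.226 s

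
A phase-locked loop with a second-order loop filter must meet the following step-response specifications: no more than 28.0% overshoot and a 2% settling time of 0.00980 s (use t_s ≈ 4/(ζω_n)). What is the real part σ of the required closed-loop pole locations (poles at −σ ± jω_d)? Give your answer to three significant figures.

The settling-time spec alone fixes σ = ζω_n = 4/t_s = 4/0.00980 = 408.
(Overshoot then fixes ζ = 0.376 and hence ω_d = σ·√(1−ζ²)/ζ = 1010 rad/s.)

σ ≈ 408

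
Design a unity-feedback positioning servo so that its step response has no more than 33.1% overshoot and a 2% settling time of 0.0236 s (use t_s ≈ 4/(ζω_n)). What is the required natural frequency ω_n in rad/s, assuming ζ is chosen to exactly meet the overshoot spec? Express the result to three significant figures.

From %OS = 100·exp(−πζ/√(1−ζ²)), invert to get ζ = −ln(OS)/√(π² + ln²(OS)) with OS = 0.331.
−ln 0.331 = 1.106, so ζ = 1.106/√(π² + 1.222) = 0.332.
Then ω_n = 4/(ζ t_s) = 4/(0.332 × 0.0236) = 511 rad/s.

ω_n ≈ 511 rad/s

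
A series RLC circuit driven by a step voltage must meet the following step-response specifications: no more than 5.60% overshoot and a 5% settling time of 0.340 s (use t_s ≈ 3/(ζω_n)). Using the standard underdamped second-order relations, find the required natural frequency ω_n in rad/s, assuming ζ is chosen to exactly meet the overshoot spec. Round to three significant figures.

ω_n ≈ 13.1 rad/s

ζ = −ln(OS)/√(π² + (ln OS)²). With OS = 0.0560, ln OS = −2.882 and ζ = 2.882/4.264 = 0.676.
Then ω_n = 3/(ζ t_s) = 3/(0.676 × 0.340) = 13.1 rad/s.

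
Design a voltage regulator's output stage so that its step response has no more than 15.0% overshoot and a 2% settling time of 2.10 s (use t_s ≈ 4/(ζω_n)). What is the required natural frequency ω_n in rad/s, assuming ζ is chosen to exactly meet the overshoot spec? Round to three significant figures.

ω_n ≈ 3.68 rad/s

ζ = −ln(OS)/√(π² + (ln OS)²). With OS = 0.150, ln OS = −1.897 and ζ = 1.897/3.670 = 0.517.
From t_s ≈ 4/(ζω_n): ω_n = 4/(ζ·t_s) = 4/(0.517·2.10) = 3.68 rad/s.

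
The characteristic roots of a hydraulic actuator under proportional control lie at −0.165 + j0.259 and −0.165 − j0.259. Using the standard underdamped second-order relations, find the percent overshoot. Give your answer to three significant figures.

The poles are at −σ ± jω_d with σ = 0.165 and ω_d = 0.259, so ω_n = √(σ²+ω_d²) = 0.307 rad/s and ζ = σ/ω_n = 0.537.
Overshoot: exp(−π·0.537/√(1−0.537²)) = 0.135, i.e. 13.5%.

%OS ≈ 13.5%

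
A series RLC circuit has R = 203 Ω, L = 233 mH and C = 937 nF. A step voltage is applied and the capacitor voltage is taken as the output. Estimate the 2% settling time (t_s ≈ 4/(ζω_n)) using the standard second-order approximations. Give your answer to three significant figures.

t_s ≈ 0.00918 s

For a series RLC circuit (capacitor voltage as output), ω_n = 1/√(LC) = 1/√(233 mH · 937 nF) = 2140 rad/s.
ζ = (R/2)·√(C/L) = (203/2)·√(937 nF/233 mH) = 0.204.
t_s ≈ 4/(ζω_n) = 0.00918 s.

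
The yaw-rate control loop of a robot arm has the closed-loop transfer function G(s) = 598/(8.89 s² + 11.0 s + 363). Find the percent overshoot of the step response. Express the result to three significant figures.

Dividing through by 8.89: denominator becomes s² + 1.237 s + 40.83.
So ω_n = √40.83 = 6.39 rad/s and ζ = 1.237/(2·6.39) = 0.0968.
%OS = 100·exp(−πζ/√(1−ζ²)) = 73.7%.

%OS ≈ 73.7%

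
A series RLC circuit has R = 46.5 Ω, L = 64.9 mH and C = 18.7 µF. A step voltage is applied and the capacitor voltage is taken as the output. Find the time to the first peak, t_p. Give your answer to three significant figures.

t_p ≈ 0.00377 s

For a series RLC circuit (capacitor voltage as output), ω_n = 1/√(LC) = 1/√(64.9 mH · 18.7 µF) = 908 rad/s.
ζ = (R/2)·√(C/L) = (46.5/2)·√(18.7 µF/64.9 mH) = 0.395.
ω_d = 908·√(1 − 0.395²) = 834 rad/s. t_p = π/ω_d = 0.00377 s.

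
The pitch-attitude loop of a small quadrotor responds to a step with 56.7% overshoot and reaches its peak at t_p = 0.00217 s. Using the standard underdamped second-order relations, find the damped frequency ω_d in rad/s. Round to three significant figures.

t_p = π/ω_d, so ω_d = π/0.00217 = 1450 rad/s.

ω_d ≈ 1450 rad/s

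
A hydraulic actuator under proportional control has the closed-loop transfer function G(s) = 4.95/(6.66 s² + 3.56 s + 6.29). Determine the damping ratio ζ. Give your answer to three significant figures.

Dividing through by 6.66: denominator becomes s² + 0.5345 s + 0.9444.
So ω_n = √0.9444 = 0.972 rad/s and ζ = 0.5345/(2·0.972) = 0.275.

ζ ≈ 0.275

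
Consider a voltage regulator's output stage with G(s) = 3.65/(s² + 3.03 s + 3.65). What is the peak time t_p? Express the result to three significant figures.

Matching coefficients with s² + 2ζω_n s + ω_n² gives ω_n² = 3.65 ⇒ ω_n = 1.91 rad/s, and ζ = 3.03/(2ω_n) = 0.793.
ω_d = 1.91·√(1 − 0.793²) = 1.16 rad/s. Then t_p = π/ω_d = 2.70 s.

t_p ≈ 2.70 s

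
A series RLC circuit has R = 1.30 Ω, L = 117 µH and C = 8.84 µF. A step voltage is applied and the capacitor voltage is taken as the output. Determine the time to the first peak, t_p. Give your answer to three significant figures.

For a series RLC circuit (capacitor voltage as output), ω_n = 1/√(LC) = 1/√(117 µH · 8.84 µF) = 31100 rad/s.
ζ = (R/2)·√(C/L) = (1.30/2)·√(8.84 µF/117 µH) = 0.179.
ω_d = ω_n√(1−ζ²) = 30600 rad/s. t_p = π/ω_d = 0.000103 s.

t_p ≈ 0.000103 s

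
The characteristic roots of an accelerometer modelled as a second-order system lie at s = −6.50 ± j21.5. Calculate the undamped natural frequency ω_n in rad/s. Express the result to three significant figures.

|pole| = ω_n = √(6.50² + 21.5²) = 22.5 rad/s; ζ = cos θ = σ/ω_n = 0.289.

ω_n ≈ 22.5 rad/s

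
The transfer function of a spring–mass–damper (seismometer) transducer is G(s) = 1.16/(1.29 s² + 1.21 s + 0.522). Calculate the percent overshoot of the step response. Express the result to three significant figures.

%OS ≈ 3.24%

Dividing through by 1.29: denominator becomes s² + 0.9380 s + 0.4047.
So ω_n = √0.4047 = 0.636 rad/s and ζ = 0.9380/(2·0.636) = 0.737.
Overshoot: exp(−π·0.737/√(1−0.737²)) = 0.0324, i.e. 3.24%.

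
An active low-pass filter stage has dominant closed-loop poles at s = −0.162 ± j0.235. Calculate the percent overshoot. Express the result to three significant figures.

%OS ≈ 11.5%

With σ = 0.162, ω_d = 0.235: ω_n = √(σ²+ω_d²) = 0.285 rad/s, ζ = σ/ω_n = 0.568.
Overshoot: exp(−π·0.568/√(1−0.568²)) = 0.115, i.e. 11.5%.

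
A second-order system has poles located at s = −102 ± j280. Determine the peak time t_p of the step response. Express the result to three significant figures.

t_p = π/ω_d with ω_d = 280 (the imaginary part), so t_p = 0.0112 s.

t_p ≈ 0.0112 s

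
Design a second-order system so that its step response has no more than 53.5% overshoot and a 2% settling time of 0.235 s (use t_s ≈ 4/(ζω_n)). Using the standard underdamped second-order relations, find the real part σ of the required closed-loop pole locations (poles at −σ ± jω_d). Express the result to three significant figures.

The settling-time spec alone fixes σ = ζω_n = 4/t_s = 4/0.235 = 17.0.
(Overshoot then fixes ζ = 0.195 and hence ω_d = σ·√(1−ζ²)/ζ = 85.5 rad/s.)

σ ≈ 17.0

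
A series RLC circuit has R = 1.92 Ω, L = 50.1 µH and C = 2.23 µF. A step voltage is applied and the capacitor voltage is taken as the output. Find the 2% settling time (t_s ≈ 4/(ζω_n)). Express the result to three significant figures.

t_s ≈ 0.000209 s

For a series RLC circuit (capacitor voltage as output), ω_n = 1/√(LC) = 1/√(50.1 µH · 2.23 µF) = 94600 rad/s.
ζ = (R/2)·√(C/L) = (1.92/2)·√(2.23 µF/50.1 µH) = 0.203.
t_s ≈ 4/(ζω_n) = 0.000209 s.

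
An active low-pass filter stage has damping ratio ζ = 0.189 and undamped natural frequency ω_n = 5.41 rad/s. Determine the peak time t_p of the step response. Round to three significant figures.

t_p ≈ 0.591 s

The damped frequency is ω_d = ω_n√(1−ζ²) = 5.41·√(1−0.0357) = 5.31 rad/s.
Peak time t_p = π/ω_d = π/5.31 = 0.591 s.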